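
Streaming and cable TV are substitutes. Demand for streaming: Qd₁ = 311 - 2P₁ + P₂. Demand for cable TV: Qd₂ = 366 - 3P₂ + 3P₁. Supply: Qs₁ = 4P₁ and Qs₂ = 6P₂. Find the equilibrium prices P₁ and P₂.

Market 1: 311 - 2P₁ + P₂ = 4P₁ → 6P₁ - P₂ = 311.
Market 2: 9P₂ - 3P₁ = 366.
Eliminating P₂: 9×(1) + 1×(2) gives 51P₁ = 3165, so P₁ = 1055/17.
Back-substitute into (2): P₂ = (366 + 3×1055/17) / 9 = 1043/17.

P₁ = 1055/17, P₂ = 1043/17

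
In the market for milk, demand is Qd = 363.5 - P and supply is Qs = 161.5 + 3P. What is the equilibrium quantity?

Q* = 313

Set Qd = Qs: 363.5 - P = 161.5 + 3P.
202 = 4P, so P* = 50.5.
Q* = 363.5 − 1(50.5) = 313.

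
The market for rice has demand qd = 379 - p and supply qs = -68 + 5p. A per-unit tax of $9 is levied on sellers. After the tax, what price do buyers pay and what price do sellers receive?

Pre-tax equilibrium: p* = 74.5, q* = 304.5.
Tax on sellers shifts supply to qs = -68 + 5(p − 9) = -113 + 5p.
379 - p = -113 + 5p gives buyer price pb = 82; sellers receive ps = 82 − 9 = 73.
New quantity: q = 379 − 1(82) = 297.

Buyers pay $82, sellers receive $73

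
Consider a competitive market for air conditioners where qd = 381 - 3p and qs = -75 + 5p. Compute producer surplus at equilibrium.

Producer surplus = 4410

Equilibrium: 381 - 3p = -75 + 5p gives p* = 57, q* = 210.
Supply starts at p = 15 (where qs = 0).
PS = ½(57 − 15)(210) = 4410.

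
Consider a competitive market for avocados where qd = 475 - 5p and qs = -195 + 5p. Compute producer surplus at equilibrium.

Producer surplus = 1960

Equilibrium: 475 - 5p = -195 + 5p gives p* = 67, q* = 140.
Supply starts at p = 39 (where qs = 0).
PS = ½(67 − 39)(140) = 1960.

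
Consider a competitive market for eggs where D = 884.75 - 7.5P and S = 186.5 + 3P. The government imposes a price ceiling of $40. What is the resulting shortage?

Shortage = 278.25

Equilibrium price would be P* = 66.5, so the ceiling at 40 binds.
At P = 40: D = 884.75 − 7.5(40) = 584.75, S = 186.5 + 3(40) = 306.5.
Shortage = 584.75 − 306.5 = 278.25.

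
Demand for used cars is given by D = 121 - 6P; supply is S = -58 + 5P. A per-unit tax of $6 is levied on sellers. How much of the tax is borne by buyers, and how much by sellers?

Pre-tax equilibrium: P* = 179/11, Q* = 257/11.
Tax on sellers shifts supply to S = -58 + 5(P − 6) = -88 + 5P.
121 - 6P = -88 + 5P gives buyer price Pb = 19; sellers receive Ps = 19 − 6 = 13.
New quantity: Q = 121 − 6(19) = 7.
Buyer burden = 19 − 179/11 = 30/11; seller burden = 179/11 − 13 = 36/11.

Buyers bear 30/11, sellers bear 36/11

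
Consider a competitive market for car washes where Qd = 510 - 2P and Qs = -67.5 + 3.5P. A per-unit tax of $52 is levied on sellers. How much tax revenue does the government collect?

Pre-tax equilibrium: P* = 105, Q* = 300.
Tax on sellers shifts supply to Qs = -67.5 + 3.5(P − 52) = -249.5 + 3.5P.
510 - 2P = -249.5 + 3.5P gives buyer price Pb = 1519/11; sellers receive Ps = 1519/11 − 52 = 947/11.
New quantity: Q = 510 − 2(1519/11) = 2572/11.
Revenue = 52 × 2572/11 = 133744/11.

Tax revenue = 133744/11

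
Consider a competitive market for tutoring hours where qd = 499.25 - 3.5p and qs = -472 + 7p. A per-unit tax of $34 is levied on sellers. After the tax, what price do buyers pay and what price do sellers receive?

Buyers pay 691/6, sellers receive 487/6

Pre-tax equilibrium: p* = 92.5, q* = 175.5.
Tax on sellers shifts supply to qs = -472 + 7(p − 34) = -710 + 7p.
499.25 - 3.5p = -710 + 7p gives buyer price pb = 691/6; sellers receive ps = 691/6 − 34 = 487/6.
New quantity: q = 499.25 − 3.5(691/6) = 577/6.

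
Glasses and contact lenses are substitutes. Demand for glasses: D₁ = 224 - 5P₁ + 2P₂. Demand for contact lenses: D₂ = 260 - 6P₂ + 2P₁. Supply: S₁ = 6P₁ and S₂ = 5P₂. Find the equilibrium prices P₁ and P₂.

P₁ = 2984/117, P₂ = 3308/117

Market 1: 224 - 5P₁ + 2P₂ = 6P₁ → 11P₁ - 2P₂ = 224.
Market 2: 11P₂ - 2P₁ = 260.
Eliminating P₂: 11×(1) + 2×(2) gives 117P₁ = 2984, so P₁ = 2984/117.
Back-substitute into (2): P₂ = (260 + 2×2984/117) / 11 = 3308/117.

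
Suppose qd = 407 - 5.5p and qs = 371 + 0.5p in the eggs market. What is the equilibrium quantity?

Set qd = qs: 407 - 5.5p = 371 + 0.5p.
36 = 6p, so p* = 6.
q* = 407 − 5.5(6) = 374.

q* = 374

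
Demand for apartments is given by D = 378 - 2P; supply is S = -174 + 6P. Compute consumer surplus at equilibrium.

Equilibrium: 378 - 2P = -174 + 6P gives P* = 69, Q* = 240.
Demand choke price (D = 0): P = 189.
CS = ½(189 − 69)(240) = 14400.

Consumer surplus = 14400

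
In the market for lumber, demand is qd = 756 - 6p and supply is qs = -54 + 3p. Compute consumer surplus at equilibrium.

Consumer surplus = 3888

Equilibrium: 756 - 6p = -54 + 3p gives p* = 90, q* = 216.
Demand choke price (qd = 0): p = 126.
CS = ½(126 − 90)(216) = 3888.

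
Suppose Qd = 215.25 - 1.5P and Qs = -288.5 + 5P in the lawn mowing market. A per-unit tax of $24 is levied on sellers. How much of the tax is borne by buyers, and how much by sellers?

Buyers bear 240/13, sellers bear 72/13

Pre-tax equilibrium: P* = 77.5, Q* = 99.
Tax on sellers shifts supply to Qs = -288.5 + 5(P − 24) = -408.5 + 5P.
215.25 - 1.5P = -408.5 + 5P gives buyer price Pb = 2495/26; sellers receive Ps = 2495/26 − 24 = 1871/26.
New quantity: Q = 215.25 − 1.5(2495/26) = 927/13.
Buyer burden = 2495/26 − 77.5 = 240/13; seller burden = 77.5 − 1871/26 = 72/13.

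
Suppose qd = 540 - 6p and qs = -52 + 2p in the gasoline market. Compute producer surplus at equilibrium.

Equilibrium: 540 - 6p = -52 + 2p gives p* = 74, q* = 96.
Supply starts at p = 26 (where qs = 0).
PS = ½(74 − 26)(96) = 2304.

Producer surplus = 2304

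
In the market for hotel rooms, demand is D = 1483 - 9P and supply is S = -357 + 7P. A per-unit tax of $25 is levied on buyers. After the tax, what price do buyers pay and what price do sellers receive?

Pre-tax equilibrium: P* = 115, Q* = 448.
Tax on buyers shifts demand to D = 1483 − 9(P + 25) = 1258 - 9P.
1258 - 9P = -357 + 7P gives seller price Ps = 100.9375; buyers pay Pb = 100.9375 + 25 = 125.9375.
New quantity: Q = 1483 − 9(125.9375) = 349.5625.

Buyers pay $125.9375, sellers receive $100.9375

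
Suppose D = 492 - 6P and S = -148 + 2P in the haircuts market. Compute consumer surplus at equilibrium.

Equilibrium: 492 - 6P = -148 + 2P gives P* = 80, Q* = 12.
Demand choke price (D = 0): P = 82.
CS = ½(82 − 80)(12) = 12.

Consumer surplus = 12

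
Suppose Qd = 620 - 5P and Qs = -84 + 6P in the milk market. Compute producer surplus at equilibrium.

Equilibrium: 620 - 5P = -84 + 6P gives P* = 64, Q* = 300.
Supply starts at P = 14 (where Qs = 0).
PS = ½(64 − 14)(300) = 7500.

Producer surplus = 7500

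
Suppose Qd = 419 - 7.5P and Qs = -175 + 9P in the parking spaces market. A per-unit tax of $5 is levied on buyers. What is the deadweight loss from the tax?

Deadweight loss = 1125/22

Pre-tax equilibrium: P* = 36, Q* = 149.
Tax on buyers shifts demand to Qd = 419 − 7.5(P + 5) = 381.5 - 7.5P.
381.5 - 7.5P = -175 + 9P gives seller price Ps = 371/11; buyers pay Pb = 371/11 + 5 = 426/11.
New quantity: Q = 419 − 7.5(426/11) = 1414/11.
DWL = ½ × 5 × (149 − 1414/11) = 1125/22.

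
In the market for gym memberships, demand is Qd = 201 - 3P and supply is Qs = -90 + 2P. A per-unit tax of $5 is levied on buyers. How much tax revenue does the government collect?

Pre-tax equilibrium: P* = 58.2, Q* = 26.4.
Tax on buyers shifts demand to Qd = 201 − 3(P + 5) = 186 - 3P.
186 - 3P = -90 + 2P gives seller price Ps = 55.2; buyers pay Pb = 55.2 + 5 = 60.2.
New quantity: Q = 201 − 3(60.2) = 20.4.
Revenue = 5 × 20.4 = 102.

Tax revenue = 102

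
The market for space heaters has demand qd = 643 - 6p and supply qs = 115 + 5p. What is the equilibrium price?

Set qd = qs: 643 - 6p = 115 + 5p.
528 = 11p, so p* = 48.
q* = 643 − 6(48) = 355.

p* = 48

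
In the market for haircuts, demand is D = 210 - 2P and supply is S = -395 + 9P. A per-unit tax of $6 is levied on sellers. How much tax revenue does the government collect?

Tax revenue = 5952/11

Pre-tax equilibrium: P* = 55, Q* = 100.
Tax on sellers shifts supply to S = -395 + 9(P − 6) = -449 + 9P.
210 - 2P = -449 + 9P gives buyer price Pb = 659/11; sellers receive Ps = 659/11 − 6 = 593/11.
New quantity: Q = 210 − 2(659/11) = 992/11.
Revenue = 6 × 992/11 = 5952/11.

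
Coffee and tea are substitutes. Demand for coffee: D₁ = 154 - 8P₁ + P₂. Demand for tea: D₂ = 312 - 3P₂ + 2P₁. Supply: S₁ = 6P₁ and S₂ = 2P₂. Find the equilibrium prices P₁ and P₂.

P₁ = 541/34, P₂ = 1169/17

Market 1: 154 - 8P₁ + P₂ = 6P₁ → 14P₁ - P₂ = 154.
Market 2: 5P₂ - 2P₁ = 312.
Eliminating P₂: 5×(1) + 1×(2) gives 68P₁ = 1082, so P₁ = 541/34.
Back-substitute into (2): P₂ = (312 + 2×541/34) / 5 = 1169/17.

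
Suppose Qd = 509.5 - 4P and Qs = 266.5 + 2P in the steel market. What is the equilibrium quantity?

Set Qd = Qs: 509.5 - 4P = 266.5 + 2P.
243 = 6P, so P* = 40.5.
Q* = 509.5 − 4(40.5) = 347.5.

Q* = 347.5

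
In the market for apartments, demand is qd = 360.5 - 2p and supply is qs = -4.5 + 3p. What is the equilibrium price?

Set qd = qs: 360.5 - 2p = -4.5 + 3p.
365 = 5p, so p* = 73.
q* = 360.5 − 2(73) = 214.5.

p* = 73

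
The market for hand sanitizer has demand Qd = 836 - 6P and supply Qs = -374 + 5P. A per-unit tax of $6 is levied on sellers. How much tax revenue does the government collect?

Pre-tax equilibrium: P* = 110, Q* = 176.
Tax on sellers shifts supply to Qs = -374 + 5(P − 6) = -404 + 5P.
836 - 6P = -404 + 5P gives buyer price Pb = 1240/11; sellers receive Ps = 1240/11 − 6 = 1174/11.
New quantity: Q = 836 − 6(1240/11) = 1756/11.
Revenue = 6 × 1756/11 = 10536/11.

Tax revenue = 10536/11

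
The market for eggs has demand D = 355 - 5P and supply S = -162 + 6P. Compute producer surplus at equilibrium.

Equilibrium: 355 - 5P = -162 + 6P gives P* = 47, Q* = 120.
Supply starts at P = 27 (where S = 0).
PS = ½(47 − 27)(120) = 1200.

Producer surplus = 1200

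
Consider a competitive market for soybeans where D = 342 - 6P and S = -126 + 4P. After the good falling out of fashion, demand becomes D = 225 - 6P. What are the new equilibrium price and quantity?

P' = 35.1, Q' = 14.4

Original equilibrium: P* = 46.8, Q* = 61.2.
New equilibrium: 225 - 6P = -126 + 4P, so 351 = 10P and P' = 35.1; Q' = 225 − 6(35.1) = 14.4.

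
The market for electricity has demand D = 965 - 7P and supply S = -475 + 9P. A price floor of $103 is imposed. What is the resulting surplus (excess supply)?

Equilibrium price would be P* = 90, so the floor at 103 binds.
At P = 103: D = 244, S = 452.
Surplus = 452 − 244 = 208.

Surplus = 208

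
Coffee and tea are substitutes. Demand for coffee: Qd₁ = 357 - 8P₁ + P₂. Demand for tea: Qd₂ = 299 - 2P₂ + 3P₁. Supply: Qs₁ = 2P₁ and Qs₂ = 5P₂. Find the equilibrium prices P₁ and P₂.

Market 1: 357 - 8P₁ + P₂ = 2P₁ → 10P₁ - P₂ = 357.
Market 2: 7P₂ - 3P₁ = 299.
Eliminating P₂: 7×(1) + 1×(2) gives 67P₁ = 2798, so P₁ = 2798/67.
Back-substitute into (2): P₂ = (299 + 3×2798/67) / 7 = 4061/67.

P₁ = 2798/67, P₂ = 4061/67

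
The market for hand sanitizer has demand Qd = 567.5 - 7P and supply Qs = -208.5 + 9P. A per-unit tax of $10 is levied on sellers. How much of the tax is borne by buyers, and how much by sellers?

Pre-tax equilibrium: P* = 48.5, Q* = 228.
Tax on sellers shifts supply to Qs = -208.5 + 9(P − 10) = -298.5 + 9P.
567.5 - 7P = -298.5 + 9P gives buyer price Pb = 54.125; sellers receive Ps = 54.125 − 10 = 44.125.
New quantity: Q = 567.5 − 7(54.125) = 188.625.
Buyer burden = 54.125 − 48.5 = 5.625; seller burden = 48.5 − 44.125 = 4.375.

Buyers bear $5.625, sellers bear $4.375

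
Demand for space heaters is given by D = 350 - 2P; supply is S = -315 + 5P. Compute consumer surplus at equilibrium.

Equilibrium: 350 - 2P = -315 + 5P gives P* = 95, Q* = 160.
Demand choke price (D = 0): P = 175.
CS = ½(175 − 95)(160) = 6400.

Consumer surplus = 6400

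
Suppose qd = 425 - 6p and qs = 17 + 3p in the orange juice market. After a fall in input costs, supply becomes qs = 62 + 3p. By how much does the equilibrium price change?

Original equilibrium: p* = 136/3, q* = 153.
New equilibrium: 425 - 6p = 62 + 3p, so 363 = 9p and p' = 121/3; q' = 425 − 6(121/3) = 183.
Change in price: 121/3 − 136/3 = -5.

Δp = -5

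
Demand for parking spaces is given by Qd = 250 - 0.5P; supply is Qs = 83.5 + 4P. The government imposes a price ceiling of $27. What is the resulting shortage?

Equilibrium price would be P* = 37, so the ceiling at 27 binds.
At P = 27: Qd = 250 − 0.5(27) = 236.5, Qs = 83.5 + 4(27) = 191.5.
Shortage = 236.5 − 191.5 = 45.

Shortage = 45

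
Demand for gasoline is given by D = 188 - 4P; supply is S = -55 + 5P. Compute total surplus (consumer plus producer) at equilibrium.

Total surplus = 1440

Equilibrium: 188 - 4P = -55 + 5P gives P* = 27, Q* = 80.
Demand choke price: P = 47; supply starts at P = 11.
CS = ½(47 − 27)(80) = 800; PS = ½(27 − 11)(80) = 640.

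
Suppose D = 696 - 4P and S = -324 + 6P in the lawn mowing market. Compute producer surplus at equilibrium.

Producer surplus = 6912

Equilibrium: 696 - 4P = -324 + 6P gives P* = 102, Q* = 288.
Supply starts at P = 54 (where S = 0).
PS = ½(102 − 54)(288) = 6912.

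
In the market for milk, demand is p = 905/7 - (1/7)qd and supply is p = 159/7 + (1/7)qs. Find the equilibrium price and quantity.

p* = 76, q* = 373

Set the two price expressions equal: 905/7 - (1/7)q = 159/7 + (1/7)q.
746/7 = (2/7)q, so q* = 373.
p* = 905/7 − (1/7)(373) = 76.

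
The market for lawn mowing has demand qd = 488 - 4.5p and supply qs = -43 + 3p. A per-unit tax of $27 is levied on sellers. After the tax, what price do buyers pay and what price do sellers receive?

Pre-tax equilibrium: p* = 70.8, q* = 169.4.
Tax on sellers shifts supply to qs = -43 + 3(p − 27) = -124 + 3p.
488 - 4.5p = -124 + 3p gives buyer price pb = 81.6; sellers receive ps = 81.6 − 27 = 54.6.
New quantity: q = 488 − 4.5(81.6) = 120.8.

Buyers pay $81.6, sellers receive $54.6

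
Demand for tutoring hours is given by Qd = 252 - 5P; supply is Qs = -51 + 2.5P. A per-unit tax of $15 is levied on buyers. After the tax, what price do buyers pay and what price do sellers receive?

Pre-tax equilibrium: P* = 40.4, Q* = 50.
Tax on buyers shifts demand to Qd = 252 − 5(P + 15) = 177 - 5P.
177 - 5P = -51 + 2.5P gives seller price Ps = 30.4; buyers pay Pb = 30.4 + 15 = 45.4.
New quantity: Q = 252 − 5(45.4) = 25.

Buyers pay $45.4, sellers receive $30.4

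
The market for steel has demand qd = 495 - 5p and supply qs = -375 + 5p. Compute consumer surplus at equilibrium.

Consumer surplus = 360

Equilibrium: 495 - 5p = -375 + 5p gives p* = 87, q* = 60.
Demand choke price (qd = 0): p = 99.
CS = ½(99 − 87)(60) = 360.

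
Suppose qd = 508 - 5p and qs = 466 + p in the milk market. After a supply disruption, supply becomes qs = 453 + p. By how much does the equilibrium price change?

Original equilibrium: p* = 7, q* = 473.
New equilibrium: 508 - 5p = 453 + p, so 55 = 6p and p' = 55/6; q' = 508 − 5(55/6) = 2773/6.
Change in price: 55/6 − 7 = 13/6.

Δp = 13/6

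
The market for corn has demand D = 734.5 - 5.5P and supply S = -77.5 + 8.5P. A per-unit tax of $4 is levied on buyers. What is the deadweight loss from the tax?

Deadweight loss = 187/7

Pre-tax equilibrium: P* = 58, Q* = 415.5.
Tax on buyers shifts demand to D = 734.5 − 5.5(P + 4) = 712.5 - 5.5P.
712.5 - 5.5P = -77.5 + 8.5P gives seller price Ps = 395/7; buyers pay Pb = 395/7 + 4 = 423/7.
New quantity: Q = 734.5 − 5.5(423/7) = 2815/7.
DWL = ½ × 4 × (415.5 − 2815/7) = 187/7.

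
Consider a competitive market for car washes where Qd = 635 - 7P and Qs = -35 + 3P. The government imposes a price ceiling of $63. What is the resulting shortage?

Shortage = 40

Equilibrium price would be P* = 67, so the ceiling at 63 binds.
At P = 63: Qd = 635 − 7(63) = 194, Qs = -35 + 3(63) = 154.
Shortage = 194 − 154 = 40.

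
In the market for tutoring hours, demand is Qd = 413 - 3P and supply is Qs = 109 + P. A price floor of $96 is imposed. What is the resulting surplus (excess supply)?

Surplus = 80

Equilibrium price would be P* = 76, so the floor at 96 binds.
At P = 96: Qd = 125, Qs = 205.
Surplus = 205 − 125 = 80.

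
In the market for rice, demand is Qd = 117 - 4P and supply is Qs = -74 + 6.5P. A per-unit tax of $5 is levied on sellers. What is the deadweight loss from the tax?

Pre-tax equilibrium: P* = 382/21, Q* = 929/21.
Tax on sellers shifts supply to Qs = -74 + 6.5(P − 5) = -106.5 + 6.5P.
117 - 4P = -106.5 + 6.5P gives buyer price Pb = 149/7; sellers receive Ps = 149/7 − 5 = 114/7.
New quantity: Q = 117 − 4(149/7) = 223/7.
DWL = ½ × 5 × (929/21 − 223/7) = 650/21.

Deadweight loss = 650/21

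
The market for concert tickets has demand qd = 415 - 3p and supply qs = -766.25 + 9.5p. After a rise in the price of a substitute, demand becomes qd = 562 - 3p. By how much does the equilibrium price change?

Original equilibrium: p* = 94.5, q* = 131.5.
New equilibrium: 562 - 3p = -766.25 + 9.5p, so 1328.25 = 12.5p and p' = 106.26; q' = 562 − 3(106.26) = 243.22.
Change in price: 106.26 − 94.5 = 11.76.

Δp = 11.76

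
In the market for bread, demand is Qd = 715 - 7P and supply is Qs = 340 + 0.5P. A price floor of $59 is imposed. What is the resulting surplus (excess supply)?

Surplus = 67.5

Equilibrium price would be P* = 50, so the floor at 59 binds.
At P = 59: Qd = 302, Qs = 369.5.
Surplus = 369.5 − 302 = 67.5.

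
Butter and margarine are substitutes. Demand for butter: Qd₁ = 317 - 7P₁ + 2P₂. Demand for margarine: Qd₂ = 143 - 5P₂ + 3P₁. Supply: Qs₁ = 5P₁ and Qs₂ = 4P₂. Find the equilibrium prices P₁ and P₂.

Market 1: 317 - 7P₁ + 2P₂ = 5P₁ → 12P₁ - 2P₂ = 317.
Market 2: 9P₂ - 3P₁ = 143.
Eliminating P₂: 9×(1) + 2×(2) gives 102P₁ = 3139, so P₁ = 3139/102.
Back-substitute into (2): P₂ = (143 + 3×3139/102) / 9 = 889/34.

P₁ = 3139/102, P₂ = 889/34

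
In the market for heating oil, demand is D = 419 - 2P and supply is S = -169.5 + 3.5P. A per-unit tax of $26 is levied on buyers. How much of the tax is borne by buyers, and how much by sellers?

Pre-tax equilibrium: P* = 107, Q* = 205.
Tax on buyers shifts demand to D = 419 − 2(P + 26) = 367 - 2P.
367 - 2P = -169.5 + 3.5P gives seller price Ps = 1073/11; buyers pay Pb = 1073/11 + 26 = 1359/11.
New quantity: Q = 419 − 2(1359/11) = 1891/11.
Buyer burden = 1359/11 − 107 = 182/11; seller burden = 107 − 1073/11 = 104/11.

Buyers bear 182/11, sellers bear 104/11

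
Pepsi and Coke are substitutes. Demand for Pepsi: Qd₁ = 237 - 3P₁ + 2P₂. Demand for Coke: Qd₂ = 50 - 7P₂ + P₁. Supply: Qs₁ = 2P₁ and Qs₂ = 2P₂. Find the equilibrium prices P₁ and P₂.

P₁ = 2233/43, P₂ = 487/43

Market 1: 237 - 3P₁ + 2P₂ = 2P₁ → 5P₁ - 2P₂ = 237.
Market 2: 9P₂ - P₁ = 50.
Eliminating P₂: 9×(1) + 2×(2) gives 43P₁ = 2233, so P₁ = 2233/43.
Back-substitute into (2): P₂ = (50 + 1×2233/43) / 9 = 487/43.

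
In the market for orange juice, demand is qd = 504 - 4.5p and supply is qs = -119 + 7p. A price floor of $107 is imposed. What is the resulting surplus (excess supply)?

Surplus = 607.5

Equilibrium price would be p* = 1246/23, so the floor at 107 binds.
At p = 107: qd = 22.5, qs = 630.
Surplus = 630 − 22.5 = 607.5.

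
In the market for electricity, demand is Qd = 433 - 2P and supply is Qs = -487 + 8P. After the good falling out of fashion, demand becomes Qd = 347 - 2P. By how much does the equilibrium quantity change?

Original equilibrium: P* = 92, Q* = 249.
New equilibrium: 347 - 2P = -487 + 8P, so 834 = 10P and P' = 83.4; Q' = 347 − 2(83.4) = 180.2.
Change in quantity: 180.2 − 249 = -68.8.

ΔQ = -68.8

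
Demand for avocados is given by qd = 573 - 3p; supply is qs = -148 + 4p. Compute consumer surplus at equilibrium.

Equilibrium: 573 - 3p = -148 + 4p gives p* = 103, q* = 264.
Demand choke price (qd = 0): p = 191.
CS = ½(191 − 103)(264) = 11616.

Consumer surplus = 11616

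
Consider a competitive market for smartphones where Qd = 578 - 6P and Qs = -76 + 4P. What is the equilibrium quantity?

Q* = 185.6

Set Qd = Qs: 578 - 6P = -76 + 4P.
654 = 10P, so P* = 65.4.
Q* = 578 − 6(65.4) = 185.6.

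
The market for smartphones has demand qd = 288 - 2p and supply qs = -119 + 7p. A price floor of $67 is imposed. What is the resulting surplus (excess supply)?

Surplus = 196

Equilibrium price would be p* = 407/9, so the floor at 67 binds.
At p = 67: qd = 154, qs = 350.
Surplus = 350 − 154 = 196.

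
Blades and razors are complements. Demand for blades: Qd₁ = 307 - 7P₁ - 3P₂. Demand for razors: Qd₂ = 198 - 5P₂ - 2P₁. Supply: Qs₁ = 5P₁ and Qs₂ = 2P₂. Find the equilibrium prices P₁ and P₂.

Market 1: 307 - 7P₁ - 3P₂ = 5P₁ → 12P₁ + 3P₂ = 307.
Market 2: 7P₂ + 2P₁ = 198.
Eliminating P₂: 7×(1) − 3×(2) gives 78P₁ = 1555, so P₁ = 1555/78.
Back-substitute into (2): P₂ = (198 − 2×1555/78) / 7 = 881/39.

P₁ = 1555/78, P₂ = 881/39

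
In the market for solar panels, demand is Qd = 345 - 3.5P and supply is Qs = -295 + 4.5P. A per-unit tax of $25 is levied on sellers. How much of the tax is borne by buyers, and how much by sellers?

Pre-tax equilibrium: P* = 80, Q* = 65.
Tax on sellers shifts supply to Qs = -295 + 4.5(P − 25) = -407.5 + 4.5P.
345 - 3.5P = -407.5 + 4.5P gives buyer price Pb = 94.0625; sellers receive Ps = 94.0625 − 25 = 69.0625.
New quantity: Q = 345 − 3.5(94.0625) = 15.78125.
Buyer burden = 94.0625 − 80 = 14.0625; seller burden = 80 − 69.0625 = 10.9375.

Buyers bear $14.0625, sellers bear $10.9375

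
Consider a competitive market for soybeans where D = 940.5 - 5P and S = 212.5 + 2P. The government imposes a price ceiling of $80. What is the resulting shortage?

Equilibrium price would be P* = 104, so the ceiling at 80 binds.
At P = 80: D = 940.5 − 5(80) = 540.5, S = 212.5 + 2(80) = 372.5.
Shortage = 540.5 − 372.5 = 168.

Shortage = 168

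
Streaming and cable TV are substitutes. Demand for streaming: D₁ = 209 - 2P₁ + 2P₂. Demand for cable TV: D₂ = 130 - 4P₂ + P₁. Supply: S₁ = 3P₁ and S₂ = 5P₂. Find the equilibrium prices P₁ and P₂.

Market 1: 209 - 2P₁ + 2P₂ = 3P₁ → 5P₁ - 2P₂ = 209.
Market 2: 9P₂ - P₁ = 130.
Eliminating P₂: 9×(1) + 2×(2) gives 43P₁ = 2141, so P₁ = 2141/43.
Back-substitute into (2): P₂ = (130 + 1×2141/43) / 9 = 859/43.

P₁ = 2141/43, P₂ = 859/43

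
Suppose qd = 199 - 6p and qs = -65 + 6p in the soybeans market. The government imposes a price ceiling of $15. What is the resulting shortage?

Equilibrium price would be p* = 22, so the ceiling at 15 binds.
At p = 15: qd = 199 − 6(15) = 109, qs = -65 + 6(15) = 25.
Shortage = 109 − 25 = 84.

Shortage = 84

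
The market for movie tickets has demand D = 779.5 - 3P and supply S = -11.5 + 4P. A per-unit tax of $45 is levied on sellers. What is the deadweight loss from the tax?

Deadweight loss = 12150/7

Pre-tax equilibrium: P* = 113, Q* = 440.5.
Tax on sellers shifts supply to S = -11.5 + 4(P − 45) = -191.5 + 4P.
779.5 - 3P = -191.5 + 4P gives buyer price Pb = 971/7; sellers receive Ps = 971/7 − 45 = 656/7.
New quantity: Q = 779.5 − 3(971/7) = 5087/14.
DWL = ½ × 45 × (440.5 − 5087/14) = 12150/7.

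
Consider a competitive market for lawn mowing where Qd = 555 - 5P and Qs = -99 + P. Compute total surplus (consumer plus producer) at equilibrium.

Equilibrium: 555 - 5P = -99 + P gives P* = 109, Q* = 10.
Demand choke price: P = 111; supply starts at P = 99.
CS = ½(111 − 109)(10) = 10; PS = ½(109 − 99)(10) = 50.

Total surplus = 60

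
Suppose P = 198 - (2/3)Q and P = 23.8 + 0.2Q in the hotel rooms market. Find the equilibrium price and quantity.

Set the two price expressions equal: 198 - (2/3)Q = 23.8 + 0.2Q.
174.2 = (13/15)Q, so Q* = 201.
P* = 198 − (2/3)(201) = 64.

P* = 64, Q* = 201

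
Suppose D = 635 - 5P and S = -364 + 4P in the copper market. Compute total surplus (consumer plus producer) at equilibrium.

Total surplus = 1440

Equilibrium: 635 - 5P = -364 + 4P gives P* = 111, Q* = 80.
Demand choke price: P = 127; supply starts at P = 91.
CS = ½(127 − 111)(80) = 640; PS = ½(111 − 91)(80) = 800.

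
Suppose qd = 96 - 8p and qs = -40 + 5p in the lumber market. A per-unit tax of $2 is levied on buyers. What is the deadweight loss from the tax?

Pre-tax equilibrium: p* = 136/13, q* = 160/13.
Tax on buyers shifts demand to qd = 96 − 8(p + 2) = 80 - 8p.
80 - 8p = -40 + 5p gives seller price ps = 120/13; buyers pay pb = 120/13 + 2 = 146/13.
New quantity: q = 96 − 8(146/13) = 80/13.
DWL = ½ × 2 × (160/13 − 80/13) = 80/13.

Deadweight loss = 80/13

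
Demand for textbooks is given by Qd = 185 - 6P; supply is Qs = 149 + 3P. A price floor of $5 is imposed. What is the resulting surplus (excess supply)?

Surplus = 9

Equilibrium price would be P* = 4, so the floor at 5 binds.
At P = 5: Qd = 155, Qs = 164.
Surplus = 164 − 155 = 9.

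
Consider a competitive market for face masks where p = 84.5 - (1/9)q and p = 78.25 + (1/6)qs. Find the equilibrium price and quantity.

Set the two price expressions equal: 84.5 - (1/9)q = 78.25 + (1/6)q.
6.25 = (5/18)q, so q* = 22.5.
p* = 84.5 − (1/9)(22.5) = 82.

p* = 82, q* = 22.5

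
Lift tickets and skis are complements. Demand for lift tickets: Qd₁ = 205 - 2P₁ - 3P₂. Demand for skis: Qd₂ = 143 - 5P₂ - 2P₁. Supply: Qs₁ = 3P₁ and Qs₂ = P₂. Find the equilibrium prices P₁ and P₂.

Market 1: 205 - 2P₁ - 3P₂ = 3P₁ → 5P₁ + 3P₂ = 205.
Market 2: 6P₂ + 2P₁ = 143.
Eliminating P₂: 6×(1) − 3×(2) gives 24P₁ = 801, so P₁ = 33.375.
Back-substitute into (2): P₂ = (143 − 2×33.375) / 6 = 305/24.

P₁ = 33.375, P₂ = 305/24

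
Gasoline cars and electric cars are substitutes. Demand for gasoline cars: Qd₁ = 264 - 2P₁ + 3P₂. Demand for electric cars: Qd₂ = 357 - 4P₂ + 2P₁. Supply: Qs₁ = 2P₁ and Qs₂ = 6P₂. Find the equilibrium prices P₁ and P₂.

P₁ = 3711/34, P₂ = 978/17

Market 1: 264 - 2P₁ + 3P₂ = 2P₁ → 4P₁ - 3P₂ = 264.
Market 2: 10P₂ - 2P₁ = 357.
Eliminating P₂: 10×(1) + 3×(2) gives 34P₁ = 3711, so P₁ = 3711/34.
Back-substitute into (2): P₂ = (357 + 2×3711/34) / 10 = 978/17.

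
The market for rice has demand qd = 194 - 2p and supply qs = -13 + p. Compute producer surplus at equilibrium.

Equilibrium: 194 - 2p = -13 + p gives p* = 69, q* = 56.
Supply starts at p = 13 (where qs = 0).
PS = ½(69 − 13)(56) = 1568.

Producer surplus = 1568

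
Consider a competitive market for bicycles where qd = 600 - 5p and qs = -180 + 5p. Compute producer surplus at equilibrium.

Equilibrium: 600 - 5p = -180 + 5p gives p* = 78, q* = 210.
Supply starts at p = 36 (where qs = 0).
PS = ½(78 − 36)(210) = 4410.

Producer surplus = 4410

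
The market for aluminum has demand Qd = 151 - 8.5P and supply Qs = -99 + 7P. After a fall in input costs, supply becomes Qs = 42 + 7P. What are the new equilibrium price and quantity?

Original equilibrium: P* = 500/31, Q* = 431/31.
New equilibrium: 151 - 8.5P = 42 + 7P, so 109 = 15.5P and P' = 218/31; Q' = 151 − 8.5(218/31) = 2828/31.

P' = 218/31, Q' = 2828/31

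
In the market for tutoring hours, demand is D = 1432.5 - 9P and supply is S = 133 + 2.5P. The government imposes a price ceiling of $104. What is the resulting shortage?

Equilibrium price would be P* = 113, so the ceiling at 104 binds.
At P = 104: D = 1432.5 − 9(104) = 496.5, S = 133 + 2.5(104) = 393.
Shortage = 496.5 − 393 = 103.5.

Shortage = 103.5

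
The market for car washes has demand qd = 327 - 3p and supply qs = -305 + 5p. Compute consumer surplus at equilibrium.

Consumer surplus = 1350

Equilibrium: 327 - 3p = -305 + 5p gives p* = 79, q* = 90.
Demand choke price (qd = 0): p = 109.
CS = ½(109 − 79)(90) = 1350.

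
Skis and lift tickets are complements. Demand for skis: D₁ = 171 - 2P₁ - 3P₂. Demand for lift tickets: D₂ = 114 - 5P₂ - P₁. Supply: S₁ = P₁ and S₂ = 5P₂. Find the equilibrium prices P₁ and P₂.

Market 1: 171 - 2P₁ - 3P₂ = P₁ → 3P₁ + 3P₂ = 171.
Market 2: 10P₂ + P₁ = 114.
Eliminating P₂: 10×(1) − 3×(2) gives 27P₁ = 1368, so P₁ = 152/3.
Back-substitute into (2): P₂ = (114 − 1×152/3) / 10 = 19/3.

P₁ = 152/3, P₂ = 19/3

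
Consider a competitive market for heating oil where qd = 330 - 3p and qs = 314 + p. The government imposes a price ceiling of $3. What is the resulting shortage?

Shortage = 4

Equilibrium price would be p* = 4, so the ceiling at 3 binds.
At p = 3: qd = 330 − 3(3) = 321, qs = 314 + 1(3) = 317.
Shortage = 321 − 317 = 4.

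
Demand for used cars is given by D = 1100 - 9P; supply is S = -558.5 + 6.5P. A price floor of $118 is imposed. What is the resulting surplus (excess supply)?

Equilibrium price would be P* = 107, so the floor at 118 binds.
At P = 118: D = 38, S = 208.5.
Surplus = 208.5 − 38 = 170.5.

Surplus = 170.5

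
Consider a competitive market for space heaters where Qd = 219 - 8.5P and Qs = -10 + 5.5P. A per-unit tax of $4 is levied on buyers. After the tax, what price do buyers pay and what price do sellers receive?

Pre-tax equilibrium: P* = 229/14, Q* = 2239/28.
Tax on buyers shifts demand to Qd = 219 − 8.5(P + 4) = 185 - 8.5P.
185 - 8.5P = -10 + 5.5P gives seller price Ps = 195/14; buyers pay Pb = 195/14 + 4 = 251/14.
New quantity: Q = 219 − 8.5(251/14) = 1865/28.

Buyers pay 251/14, sellers receive 195/14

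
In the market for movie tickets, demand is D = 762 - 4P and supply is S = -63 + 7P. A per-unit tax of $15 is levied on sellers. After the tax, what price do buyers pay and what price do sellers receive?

Buyers pay 930/11, sellers receive 765/11

Pre-tax equilibrium: P* = 75, Q* = 462.
Tax on sellers shifts supply to S = -63 + 7(P − 15) = -168 + 7P.
762 - 4P = -168 + 7P gives buyer price Pb = 930/11; sellers receive Ps = 930/11 − 15 = 765/11.
New quantity: Q = 762 − 4(930/11) = 4662/11.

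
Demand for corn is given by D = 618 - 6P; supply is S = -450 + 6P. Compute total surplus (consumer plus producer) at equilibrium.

Equilibrium: 618 - 6P = -450 + 6P gives P* = 89, Q* = 84.
Demand choke price: P = 103; supply starts at P = 75.
CS = ½(103 − 89)(84) = 588; PS = ½(89 − 75)(84) = 588.

Total surplus = 1176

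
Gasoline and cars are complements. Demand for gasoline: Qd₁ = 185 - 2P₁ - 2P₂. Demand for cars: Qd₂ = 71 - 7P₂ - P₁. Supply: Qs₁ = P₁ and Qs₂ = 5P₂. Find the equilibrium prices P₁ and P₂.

Market 1: 185 - 2P₁ - 2P₂ = P₁ → 3P₁ + 2P₂ = 185.
Market 2: 12P₂ + P₁ = 71.
Eliminating P₂: 12×(1) − 2×(2) gives 34P₁ = 2078, so P₁ = 1039/17.
Back-substitute into (2): P₂ = (71 − 1×1039/17) / 12 = 14/17.

P₁ = 1039/17, P₂ = 14/17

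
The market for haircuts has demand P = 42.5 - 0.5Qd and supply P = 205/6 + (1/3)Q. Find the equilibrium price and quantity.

P* = 37.5, Q* = 10

Set the two price expressions equal: 42.5 - 0.5Q = 205/6 + (1/3)Q.
25/3 = (5/6)Q, so Q* = 10.
P* = 42.5 − (0.5)(10) = 37.5.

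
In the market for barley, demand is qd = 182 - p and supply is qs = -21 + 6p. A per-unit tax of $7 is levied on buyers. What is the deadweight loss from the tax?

Deadweight loss = 21

Pre-tax equilibrium: p* = 29, q* = 153.
Tax on buyers shifts demand to qd = 182 − 1(p + 7) = 175 - p.
175 - p = -21 + 6p gives seller price ps = 28; buyers pay pb = 28 + 7 = 35.
New quantity: q = 182 − 1(35) = 147.
DWL = ½ × 7 × (153 − 147) = 21.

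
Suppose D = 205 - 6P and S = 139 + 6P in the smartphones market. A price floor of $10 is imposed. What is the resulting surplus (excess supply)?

Surplus = 54

Equilibrium price would be P* = 5.5, so the floor at 10 binds.
At P = 10: D = 145, S = 199.
Surplus = 199 − 145 = 54.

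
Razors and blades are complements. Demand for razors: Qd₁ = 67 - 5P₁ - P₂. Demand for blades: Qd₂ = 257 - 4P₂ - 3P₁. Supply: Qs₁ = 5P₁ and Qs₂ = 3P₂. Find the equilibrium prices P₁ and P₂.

Market 1: 67 - 5P₁ - P₂ = 5P₁ → 10P₁ + P₂ = 67.
Market 2: 7P₂ + 3P₁ = 257.
Eliminating P₂: 7×(1) − 1×(2) gives 67P₁ = 212, so P₁ = 212/67.
Back-substitute into (2): P₂ = (257 − 3×212/67) / 7 = 2369/67.

P₁ = 212/67, P₂ = 2369/67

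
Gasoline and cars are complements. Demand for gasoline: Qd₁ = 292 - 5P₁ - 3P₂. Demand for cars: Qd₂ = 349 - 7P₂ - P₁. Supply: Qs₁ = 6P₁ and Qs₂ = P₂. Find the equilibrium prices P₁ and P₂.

Market 1: 292 - 5P₁ - 3P₂ = 6P₁ → 11P₁ + 3P₂ = 292.
Market 2: 8P₂ + P₁ = 349.
Eliminating P₂: 8×(1) − 3×(2) gives 85P₁ = 1289, so P₁ = 1289/85.
Back-substitute into (2): P₂ = (349 − 1×1289/85) / 8 = 3547/85.

P₁ = 1289/85, P₂ = 3547/85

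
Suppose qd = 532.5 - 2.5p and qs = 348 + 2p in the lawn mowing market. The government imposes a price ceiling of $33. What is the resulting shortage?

Equilibrium price would be p* = 41, so the ceiling at 33 binds.
At p = 33: qd = 532.5 − 2.5(33) = 450, qs = 348 + 2(33) = 414.
Shortage = 450 − 414 = 36.

Shortage = 36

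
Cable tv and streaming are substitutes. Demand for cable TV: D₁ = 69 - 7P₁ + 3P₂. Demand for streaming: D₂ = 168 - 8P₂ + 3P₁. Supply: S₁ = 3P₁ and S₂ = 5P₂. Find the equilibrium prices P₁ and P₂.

P₁ = 1401/121, P₂ = 1887/121

Market 1: 69 - 7P₁ + 3P₂ = 3P₁ → 10P₁ - 3P₂ = 69.
Market 2: 13P₂ - 3P₁ = 168.
Eliminating P₂: 13×(1) + 3×(2) gives 121P₁ = 1401, so P₁ = 1401/121.
Back-substitute into (2): P₂ = (168 + 3×1401/121) / 13 = 1887/121.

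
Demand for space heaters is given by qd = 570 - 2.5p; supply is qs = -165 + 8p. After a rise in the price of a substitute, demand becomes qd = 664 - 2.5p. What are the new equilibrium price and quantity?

Original equilibrium: p* = 70, q* = 395.
New equilibrium: 664 - 2.5p = -165 + 8p, so 829 = 10.5p and p' = 1658/21; q' = 664 − 2.5(1658/21) = 9799/21.

p' = 1658/21, q' = 9799/21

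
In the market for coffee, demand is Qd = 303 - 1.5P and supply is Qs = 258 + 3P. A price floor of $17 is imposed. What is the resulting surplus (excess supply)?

Equilibrium price would be P* = 10, so the floor at 17 binds.
At P = 17: Qd = 277.5, Qs = 309.
Surplus = 309 − 277.5 = 31.5.

Surplus = 31.5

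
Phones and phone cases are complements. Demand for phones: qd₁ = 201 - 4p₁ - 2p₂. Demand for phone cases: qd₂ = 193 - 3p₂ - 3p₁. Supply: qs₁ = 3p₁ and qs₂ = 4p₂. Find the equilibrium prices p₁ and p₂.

p₁ = 1021/43, p₂ = 748/43

Market 1: 201 - 4p₁ - 2p₂ = 3p₁ → 7p₁ + 2p₂ = 201.
Market 2: 7p₂ + 3p₁ = 193.
Eliminating p₂: 7×(1) − 2×(2) gives 43p₁ = 1021, so p₁ = 1021/43.
Back-substitute into (2): p₂ = (193 − 3×1021/43) / 7 = 748/43.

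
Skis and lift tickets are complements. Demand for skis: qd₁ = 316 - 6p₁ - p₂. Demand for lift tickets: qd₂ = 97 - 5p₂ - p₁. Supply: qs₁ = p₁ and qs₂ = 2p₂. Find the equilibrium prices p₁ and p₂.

p₁ = 44.0625, p₂ = 7.5625

Market 1: 316 - 6p₁ - p₂ = p₁ → 7p₁ + p₂ = 316.
Market 2: 7p₂ + p₁ = 97.
Eliminating p₂: 7×(1) − 1×(2) gives 48p₁ = 2115, so p₁ = 44.0625.
Back-substitute into (2): p₂ = (97 − 1×44.0625) / 7 = 7.5625.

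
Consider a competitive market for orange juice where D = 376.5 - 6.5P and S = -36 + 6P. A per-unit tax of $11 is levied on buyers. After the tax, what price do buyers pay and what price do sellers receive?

Pre-tax equilibrium: P* = 33, Q* = 162.
Tax on buyers shifts demand to D = 376.5 − 6.5(P + 11) = 305 - 6.5P.
305 - 6.5P = -36 + 6P gives seller price Ps = 27.28; buyers pay Pb = 27.28 + 11 = 38.28.
New quantity: Q = 376.5 − 6.5(38.28) = 127.68.

Buyers pay $38.28, sellers receive $27.28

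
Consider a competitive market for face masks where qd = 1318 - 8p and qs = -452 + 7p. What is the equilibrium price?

p* = 118

Set qd = qs: 1318 - 8p = -452 + 7p.
1770 = 15p, so p* = 118.
q* = 1318 − 8(118) = 374.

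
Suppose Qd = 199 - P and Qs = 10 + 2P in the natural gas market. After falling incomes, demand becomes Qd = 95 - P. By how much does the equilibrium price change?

ΔP = -104/3

Original equilibrium: P* = 63, Q* = 136.
New equilibrium: 95 - P = 10 + 2P, so 85 = 3P and P' = 85/3; Q' = 95 − 1(85/3) = 200/3.
Change in price: 85/3 − 63 = -104/3.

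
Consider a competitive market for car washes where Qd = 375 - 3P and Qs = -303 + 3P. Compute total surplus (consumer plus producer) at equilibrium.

Equilibrium: 375 - 3P = -303 + 3P gives P* = 113, Q* = 36.
Demand choke price: P = 125; supply starts at P = 101.
CS = ½(125 − 113)(36) = 216; PS = ½(113 − 101)(36) = 216.

Total surplus = 432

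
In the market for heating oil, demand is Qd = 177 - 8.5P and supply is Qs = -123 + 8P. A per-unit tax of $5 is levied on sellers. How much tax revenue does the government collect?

Tax revenue = 305/33

Pre-tax equilibrium: P* = 200/11, Q* = 247/11.
Tax on sellers shifts supply to Qs = -123 + 8(P − 5) = -163 + 8P.
177 - 8.5P = -163 + 8P gives buyer price Pb = 680/33; sellers receive Ps = 680/33 − 5 = 515/33.
New quantity: Q = 177 − 8.5(680/33) = 61/33.
Revenue = 5 × 61/33 = 305/33.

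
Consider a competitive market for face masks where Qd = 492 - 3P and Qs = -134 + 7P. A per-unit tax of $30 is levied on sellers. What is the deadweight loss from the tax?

Deadweight loss = 945

Pre-tax equilibrium: P* = 62.6, Q* = 304.2.
Tax on sellers shifts supply to Qs = -134 + 7(P − 30) = -344 + 7P.
492 - 3P = -344 + 7P gives buyer price Pb = 83.6; sellers receive Ps = 83.6 − 30 = 53.6.
New quantity: Q = 492 − 3(83.6) = 241.2.
DWL = ½ × 30 × (304.2 − 241.2) = 945.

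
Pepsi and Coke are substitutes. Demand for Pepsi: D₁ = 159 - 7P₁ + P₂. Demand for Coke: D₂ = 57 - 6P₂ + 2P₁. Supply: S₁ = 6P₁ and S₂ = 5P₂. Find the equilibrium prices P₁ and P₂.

Market 1: 159 - 7P₁ + P₂ = 6P₁ → 13P₁ - P₂ = 159.
Market 2: 11P₂ - 2P₁ = 57.
Eliminating P₂: 11×(1) + 1×(2) gives 141P₁ = 1806, so P₁ = 602/47.
Back-substitute into (2): P₂ = (57 + 2×602/47) / 11 = 353/47.

P₁ = 602/47, P₂ = 353/47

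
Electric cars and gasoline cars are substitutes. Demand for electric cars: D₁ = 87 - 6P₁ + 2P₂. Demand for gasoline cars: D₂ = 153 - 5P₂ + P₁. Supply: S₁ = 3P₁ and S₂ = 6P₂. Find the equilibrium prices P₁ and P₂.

P₁ = 1263/97, P₂ = 1464/97

Market 1: 87 - 6P₁ + 2P₂ = 3P₁ → 9P₁ - 2P₂ = 87.
Market 2: 11P₂ - P₁ = 153.
Eliminating P₂: 11×(1) + 2×(2) gives 97P₁ = 1263, so P₁ = 1263/97.
Back-substitute into (2): P₂ = (153 + 1×1263/97) / 11 = 1464/97.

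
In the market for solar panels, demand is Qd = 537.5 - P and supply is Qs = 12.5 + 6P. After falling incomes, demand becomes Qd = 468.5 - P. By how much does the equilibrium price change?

ΔP = -69/7

Original equilibrium: P* = 75, Q* = 462.5.
New equilibrium: 468.5 - P = 12.5 + 6P, so 456 = 7P and P' = 456/7; Q' = 468.5 − 1(456/7) = 5647/14.
Change in price: 456/7 − 75 = -69/7.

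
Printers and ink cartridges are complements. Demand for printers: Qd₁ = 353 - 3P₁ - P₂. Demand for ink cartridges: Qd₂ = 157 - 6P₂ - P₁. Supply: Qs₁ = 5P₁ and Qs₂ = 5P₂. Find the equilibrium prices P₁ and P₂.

P₁ = 1242/29, P₂ = 301/29

Market 1: 353 - 3P₁ - P₂ = 5P₁ → 8P₁ + P₂ = 353.
Market 2: 11P₂ + P₁ = 157.
Eliminating P₂: 11×(1) − 1×(2) gives 87P₁ = 3726, so P₁ = 1242/29.
Back-substitute into (2): P₂ = (157 − 1×1242/29) / 11 = 301/29.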